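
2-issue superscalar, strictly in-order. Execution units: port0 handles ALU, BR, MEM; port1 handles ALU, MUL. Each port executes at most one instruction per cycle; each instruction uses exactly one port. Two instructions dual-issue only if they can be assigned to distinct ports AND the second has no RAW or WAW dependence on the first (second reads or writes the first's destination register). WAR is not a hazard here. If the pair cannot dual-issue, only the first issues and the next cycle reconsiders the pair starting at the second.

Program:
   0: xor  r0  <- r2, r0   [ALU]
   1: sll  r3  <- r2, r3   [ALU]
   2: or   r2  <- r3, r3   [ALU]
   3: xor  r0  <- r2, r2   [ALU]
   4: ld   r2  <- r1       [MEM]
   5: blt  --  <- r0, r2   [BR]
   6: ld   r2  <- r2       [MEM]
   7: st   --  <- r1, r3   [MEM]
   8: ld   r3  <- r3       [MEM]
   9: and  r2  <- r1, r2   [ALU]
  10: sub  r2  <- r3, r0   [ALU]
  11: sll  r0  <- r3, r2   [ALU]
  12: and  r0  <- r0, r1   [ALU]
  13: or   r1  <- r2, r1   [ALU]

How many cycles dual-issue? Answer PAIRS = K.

t=0 i0/i1:xor.ALU;sll.ALU ; pair
t=1 i2:or.ALU ; RAW r2
t=2 i3/i4:xor.ALU;ld.MEM ; pair
t=3 i5:blt.BR ; no-port BR/MEM
t=4 i6:ld.MEM ; no-port MEM/MEM
t=5 i7:st.MEM ; no-port MEM/MEM
t=6 i8/i9:ld.MEM;and.ALU ; pair
t=7 i10:sub.ALU ; RAW r2
t=8 i11:sll.ALU ; RAW+WAW r0
t=9 i12/i13:and.ALU;or.ALU ; pair

PAIRS = 4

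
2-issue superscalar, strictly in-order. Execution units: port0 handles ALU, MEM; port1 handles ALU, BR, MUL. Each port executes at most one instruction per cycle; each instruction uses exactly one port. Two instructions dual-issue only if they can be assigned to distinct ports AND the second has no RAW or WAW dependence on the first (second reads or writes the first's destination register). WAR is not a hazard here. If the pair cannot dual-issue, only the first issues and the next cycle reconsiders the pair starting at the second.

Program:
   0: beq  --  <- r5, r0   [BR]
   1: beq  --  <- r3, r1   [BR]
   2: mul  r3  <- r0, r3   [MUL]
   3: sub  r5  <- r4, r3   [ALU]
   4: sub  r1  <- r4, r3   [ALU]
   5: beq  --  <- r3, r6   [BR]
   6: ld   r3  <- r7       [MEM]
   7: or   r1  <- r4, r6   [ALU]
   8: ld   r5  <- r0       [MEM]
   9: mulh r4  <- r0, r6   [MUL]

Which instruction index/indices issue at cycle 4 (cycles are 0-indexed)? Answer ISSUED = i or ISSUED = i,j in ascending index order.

ISSUED = 5,6

  cy0 -> i0 (beq) no-port BR/BR
  cy1 -> i1 (beq) no-port BR/MUL
  cy2 -> i2 (mul) RAW r3
  cy3 -> i3+i4 (sub;sub) pair
  cy4 -> i5+i6 (beq;ld) pair
  cy5 -> i7+i8 (or;ld) pair
  cy6 -> i9 (mulh) tail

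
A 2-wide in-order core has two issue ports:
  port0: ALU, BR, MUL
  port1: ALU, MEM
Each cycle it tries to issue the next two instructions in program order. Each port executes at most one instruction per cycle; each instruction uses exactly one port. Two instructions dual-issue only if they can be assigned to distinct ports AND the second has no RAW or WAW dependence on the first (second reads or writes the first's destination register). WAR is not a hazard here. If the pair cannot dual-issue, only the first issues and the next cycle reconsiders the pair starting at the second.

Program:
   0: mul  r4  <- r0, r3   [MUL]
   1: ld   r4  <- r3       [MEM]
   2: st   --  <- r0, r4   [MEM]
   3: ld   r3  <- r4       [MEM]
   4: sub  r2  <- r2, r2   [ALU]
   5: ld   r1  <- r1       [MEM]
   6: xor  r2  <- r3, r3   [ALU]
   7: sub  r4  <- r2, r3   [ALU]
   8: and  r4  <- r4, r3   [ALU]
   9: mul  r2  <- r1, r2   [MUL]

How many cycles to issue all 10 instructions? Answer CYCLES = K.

0. mul.MUL @i0  | WAW r4
1. ld.MEM @i1  | no-port MEM/MEM
2. st.MEM @i2  | no-port MEM/MEM
3. ld.MEM;sub.ALU @i3&i4  | pair
4. ld.MEM;xor.ALU @i5&i6  | pair
5. sub.ALU @i7  | RAW+WAW r4
6. and.ALU;mul.MUL @i8&i9  | pair

CYCLES = 7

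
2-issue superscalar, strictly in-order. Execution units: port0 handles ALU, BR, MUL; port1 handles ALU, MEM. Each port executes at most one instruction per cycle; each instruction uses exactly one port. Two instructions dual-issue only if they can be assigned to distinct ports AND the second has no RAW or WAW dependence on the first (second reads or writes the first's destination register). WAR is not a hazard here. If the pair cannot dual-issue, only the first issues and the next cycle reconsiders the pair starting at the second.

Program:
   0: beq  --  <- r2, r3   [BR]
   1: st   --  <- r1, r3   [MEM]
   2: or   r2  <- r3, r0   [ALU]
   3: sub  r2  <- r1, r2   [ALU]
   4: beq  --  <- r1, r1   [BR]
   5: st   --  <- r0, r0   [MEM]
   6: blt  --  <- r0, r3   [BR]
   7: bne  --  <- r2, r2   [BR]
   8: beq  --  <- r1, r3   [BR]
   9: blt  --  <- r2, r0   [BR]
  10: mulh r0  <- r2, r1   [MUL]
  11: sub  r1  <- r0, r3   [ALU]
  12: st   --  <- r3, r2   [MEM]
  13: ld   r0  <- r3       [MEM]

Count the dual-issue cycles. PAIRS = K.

PAIRS = 4

[0] i0+i1  beq st  -- dual
[1] i2  or  -- RAW+WAW r2
[2] i3+i4  sub beq  -- dual
[3] i5+i6  st blt  -- dual
[4] i7  bne  -- no-port BR/BR
[5] i8  beq  -- no-port BR/BR
[6] i9  blt  -- no-port BR/MUL
[7] i10  mulh  -- RAW r0
[8] i11+i12  sub st  -- dual
[9] i13  ld  -- tail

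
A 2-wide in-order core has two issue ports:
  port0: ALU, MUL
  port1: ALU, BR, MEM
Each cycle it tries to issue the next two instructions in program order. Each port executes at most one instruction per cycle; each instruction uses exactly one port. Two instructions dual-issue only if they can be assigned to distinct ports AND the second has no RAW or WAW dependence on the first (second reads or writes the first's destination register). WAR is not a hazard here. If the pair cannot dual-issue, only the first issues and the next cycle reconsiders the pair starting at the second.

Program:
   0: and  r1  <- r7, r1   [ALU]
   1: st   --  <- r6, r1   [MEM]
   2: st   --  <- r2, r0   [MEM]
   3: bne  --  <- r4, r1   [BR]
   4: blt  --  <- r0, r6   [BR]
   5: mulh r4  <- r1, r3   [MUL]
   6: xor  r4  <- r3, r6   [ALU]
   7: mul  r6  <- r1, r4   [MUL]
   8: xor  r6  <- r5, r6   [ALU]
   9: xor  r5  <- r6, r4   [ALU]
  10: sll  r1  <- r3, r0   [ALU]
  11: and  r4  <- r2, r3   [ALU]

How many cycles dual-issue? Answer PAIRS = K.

0. and @i0  | RAW r1
1. st @i1  | no-port MEM/MEM
2. st @i2  | no-port MEM/BR
3. bne @i3  | no-port BR/BR
4. blt mulh @i4+i5  | dual
5. xor @i6  | RAW r4
6. mul @i7  | RAW+WAW r6
7. xor @i8  | RAW r6
8. xor sll @i9+i10  | dual
9. and @i11  | tail

PAIRS = 2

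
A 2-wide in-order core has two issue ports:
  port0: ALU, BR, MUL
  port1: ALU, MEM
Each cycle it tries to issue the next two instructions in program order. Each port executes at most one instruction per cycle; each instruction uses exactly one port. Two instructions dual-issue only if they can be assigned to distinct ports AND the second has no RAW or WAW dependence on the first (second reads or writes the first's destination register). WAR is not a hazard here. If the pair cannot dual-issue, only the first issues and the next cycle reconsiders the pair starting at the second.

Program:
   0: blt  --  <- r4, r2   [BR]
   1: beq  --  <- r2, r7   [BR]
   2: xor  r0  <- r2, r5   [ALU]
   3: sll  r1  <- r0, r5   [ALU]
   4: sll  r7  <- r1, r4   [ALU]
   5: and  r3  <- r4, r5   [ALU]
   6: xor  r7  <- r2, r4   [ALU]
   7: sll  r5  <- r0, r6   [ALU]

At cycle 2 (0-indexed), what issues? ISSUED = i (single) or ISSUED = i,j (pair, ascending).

ISSUED = 3

[0] i0  blt  -- no-port BR/BR
[1] i1/i2  beq;xor  -- 2-wide
[2] i3  sll  -- RAW r1
[3] i4/i5  sll;and  -- 2-wide
[4] i6/i7  xor;sll  -- 2-wide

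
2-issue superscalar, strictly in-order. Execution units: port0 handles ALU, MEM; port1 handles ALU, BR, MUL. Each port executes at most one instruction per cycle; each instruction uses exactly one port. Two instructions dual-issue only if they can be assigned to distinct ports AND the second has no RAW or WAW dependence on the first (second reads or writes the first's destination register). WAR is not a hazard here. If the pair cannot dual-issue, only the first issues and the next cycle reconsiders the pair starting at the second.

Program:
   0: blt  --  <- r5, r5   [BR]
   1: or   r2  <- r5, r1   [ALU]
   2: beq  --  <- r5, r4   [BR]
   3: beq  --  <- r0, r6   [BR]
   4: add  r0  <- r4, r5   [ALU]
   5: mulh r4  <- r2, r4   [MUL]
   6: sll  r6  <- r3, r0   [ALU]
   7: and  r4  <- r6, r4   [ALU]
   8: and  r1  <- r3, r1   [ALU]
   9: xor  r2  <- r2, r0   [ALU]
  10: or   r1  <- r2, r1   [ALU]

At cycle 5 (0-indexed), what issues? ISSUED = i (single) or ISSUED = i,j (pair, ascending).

ISSUED = 9

t=0 i0&i1:blt;or ; dual
t=1 i2:beq ; no-port BR/BR
t=2 i3&i4:beq;add ; dual
t=3 i5&i6:mulh;sll ; dual
t=4 i7&i8:and;and ; dual
t=5 i9:xor ; RAW r2
t=6 i10:or ; tail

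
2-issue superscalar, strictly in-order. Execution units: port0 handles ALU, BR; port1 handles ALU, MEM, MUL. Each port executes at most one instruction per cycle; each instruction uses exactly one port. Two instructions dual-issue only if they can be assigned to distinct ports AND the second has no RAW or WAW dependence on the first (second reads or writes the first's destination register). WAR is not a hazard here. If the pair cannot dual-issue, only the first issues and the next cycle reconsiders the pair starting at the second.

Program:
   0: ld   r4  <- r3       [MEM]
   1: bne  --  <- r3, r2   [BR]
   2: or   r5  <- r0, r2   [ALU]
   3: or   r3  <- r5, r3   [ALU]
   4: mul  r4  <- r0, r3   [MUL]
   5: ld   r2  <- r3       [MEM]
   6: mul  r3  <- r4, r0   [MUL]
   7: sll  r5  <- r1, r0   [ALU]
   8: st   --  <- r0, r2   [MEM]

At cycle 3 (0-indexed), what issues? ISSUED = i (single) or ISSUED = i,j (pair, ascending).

#0 head=0: ld+bne i0+i1 2-wide
#1 head=2: or i2 RAW r5
#2 head=3: or i3 RAW r3
#3 head=4: mul i4 no-port MUL/MEM
#4 head=5: ld i5 no-port MEM/MUL
#5 head=6: mul+sll i6+i7 2-wide
#6 head=8: st i8 tail

ISSUED = 4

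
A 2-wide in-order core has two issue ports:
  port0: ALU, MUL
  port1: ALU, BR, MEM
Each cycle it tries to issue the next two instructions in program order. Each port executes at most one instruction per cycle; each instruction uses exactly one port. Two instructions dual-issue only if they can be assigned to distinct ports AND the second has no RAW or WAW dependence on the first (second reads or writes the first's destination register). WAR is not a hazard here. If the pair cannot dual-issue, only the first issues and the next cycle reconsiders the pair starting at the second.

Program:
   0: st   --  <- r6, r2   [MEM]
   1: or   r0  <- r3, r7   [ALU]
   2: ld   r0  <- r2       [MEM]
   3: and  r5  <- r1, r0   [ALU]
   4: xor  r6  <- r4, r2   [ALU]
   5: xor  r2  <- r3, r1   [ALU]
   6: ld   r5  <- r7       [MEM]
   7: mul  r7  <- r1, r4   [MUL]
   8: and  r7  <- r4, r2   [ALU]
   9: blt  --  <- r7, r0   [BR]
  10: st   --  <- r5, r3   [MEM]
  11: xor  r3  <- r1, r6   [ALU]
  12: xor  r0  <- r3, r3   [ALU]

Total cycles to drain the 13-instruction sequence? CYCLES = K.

CYCLES = 9

  cy0 -> i0&i1 (st/or) pair
  cy1 -> i2 (ld) RAW r0
  cy2 -> i3&i4 (and/xor) pair
  cy3 -> i5&i6 (xor/ld) pair
  cy4 -> i7 (mul) WAW r7
  cy5 -> i8 (and) RAW r7
  cy6 -> i9 (blt) no-port BR/MEM
  cy7 -> i10&i11 (st/xor) pair
  cy8 -> i12 (xor) tail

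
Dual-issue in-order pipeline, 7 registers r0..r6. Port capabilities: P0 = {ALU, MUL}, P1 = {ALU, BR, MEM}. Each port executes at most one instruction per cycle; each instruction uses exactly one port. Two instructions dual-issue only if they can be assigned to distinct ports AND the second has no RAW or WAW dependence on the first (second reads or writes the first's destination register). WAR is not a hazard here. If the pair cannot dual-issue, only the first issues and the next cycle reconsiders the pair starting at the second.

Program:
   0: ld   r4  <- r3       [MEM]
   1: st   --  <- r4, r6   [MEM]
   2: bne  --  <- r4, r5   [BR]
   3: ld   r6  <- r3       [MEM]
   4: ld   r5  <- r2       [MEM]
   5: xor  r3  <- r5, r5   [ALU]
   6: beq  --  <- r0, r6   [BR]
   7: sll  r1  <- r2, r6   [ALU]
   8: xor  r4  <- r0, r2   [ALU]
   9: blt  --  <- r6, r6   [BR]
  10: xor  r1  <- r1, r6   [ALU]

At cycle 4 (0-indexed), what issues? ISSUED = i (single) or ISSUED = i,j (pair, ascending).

[0] i0  ld.MEM  -- no-port MEM/MEM
[1] i1  st.MEM  -- no-port MEM/BR
[2] i2  bne.BR  -- no-port BR/MEM
[3] i3  ld.MEM  -- no-port MEM/MEM
[4] i4  ld.MEM  -- RAW r5
[5] i5+i6  xor.ALU;beq.BR  -- pair
[6] i7+i8  sll.ALU;xor.ALU  -- pair
[7] i9+i10  blt.BR;xor.ALU  -- pair

ISSUED = 4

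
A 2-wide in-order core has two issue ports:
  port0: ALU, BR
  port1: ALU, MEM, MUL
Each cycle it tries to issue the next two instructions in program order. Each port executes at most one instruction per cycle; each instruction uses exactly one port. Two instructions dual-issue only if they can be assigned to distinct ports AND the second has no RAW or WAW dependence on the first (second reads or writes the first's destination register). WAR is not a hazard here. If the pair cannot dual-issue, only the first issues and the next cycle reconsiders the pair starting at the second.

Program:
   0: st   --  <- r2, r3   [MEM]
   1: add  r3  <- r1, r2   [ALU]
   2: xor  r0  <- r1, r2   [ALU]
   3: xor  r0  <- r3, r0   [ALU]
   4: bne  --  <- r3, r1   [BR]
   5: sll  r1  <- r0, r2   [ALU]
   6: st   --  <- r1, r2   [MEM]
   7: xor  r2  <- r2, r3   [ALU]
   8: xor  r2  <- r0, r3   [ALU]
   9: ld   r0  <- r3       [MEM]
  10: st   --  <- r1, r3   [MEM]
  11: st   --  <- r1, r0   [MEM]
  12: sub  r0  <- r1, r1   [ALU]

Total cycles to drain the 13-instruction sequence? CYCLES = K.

CYCLES = 8

  cy0 -> i0/i1 (st add) dual
  cy1 -> i2 (xor) RAW+WAW r0
  cy2 -> i3/i4 (xor bne) dual
  cy3 -> i5 (sll) RAW r1
  cy4 -> i6/i7 (st xor) dual
  cy5 -> i8/i9 (xor ld) dual
  cy6 -> i10 (st) no-port MEM/MEM
  cy7 -> i11/i12 (st sub) dual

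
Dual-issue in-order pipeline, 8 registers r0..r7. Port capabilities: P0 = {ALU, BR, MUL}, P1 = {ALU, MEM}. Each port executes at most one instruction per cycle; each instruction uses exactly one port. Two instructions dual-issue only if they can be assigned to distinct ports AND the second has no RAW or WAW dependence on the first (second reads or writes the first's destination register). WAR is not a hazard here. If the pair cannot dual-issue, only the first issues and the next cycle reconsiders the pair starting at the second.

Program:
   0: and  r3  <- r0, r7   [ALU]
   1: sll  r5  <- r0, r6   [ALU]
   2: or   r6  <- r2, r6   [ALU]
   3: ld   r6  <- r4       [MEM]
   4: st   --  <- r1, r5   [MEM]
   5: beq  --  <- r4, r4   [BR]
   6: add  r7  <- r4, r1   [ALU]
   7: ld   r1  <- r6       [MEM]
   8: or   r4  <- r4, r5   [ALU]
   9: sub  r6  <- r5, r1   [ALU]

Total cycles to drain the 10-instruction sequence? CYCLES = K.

CYCLES = 6

[0] i0&i1  and;sll  -- pair
[1] i2  or  -- WAW r6
[2] i3  ld  -- no-port MEM/MEM
[3] i4&i5  st;beq  -- pair
[4] i6&i7  add;ld  -- pair
[5] i8&i9  or;sub  -- pair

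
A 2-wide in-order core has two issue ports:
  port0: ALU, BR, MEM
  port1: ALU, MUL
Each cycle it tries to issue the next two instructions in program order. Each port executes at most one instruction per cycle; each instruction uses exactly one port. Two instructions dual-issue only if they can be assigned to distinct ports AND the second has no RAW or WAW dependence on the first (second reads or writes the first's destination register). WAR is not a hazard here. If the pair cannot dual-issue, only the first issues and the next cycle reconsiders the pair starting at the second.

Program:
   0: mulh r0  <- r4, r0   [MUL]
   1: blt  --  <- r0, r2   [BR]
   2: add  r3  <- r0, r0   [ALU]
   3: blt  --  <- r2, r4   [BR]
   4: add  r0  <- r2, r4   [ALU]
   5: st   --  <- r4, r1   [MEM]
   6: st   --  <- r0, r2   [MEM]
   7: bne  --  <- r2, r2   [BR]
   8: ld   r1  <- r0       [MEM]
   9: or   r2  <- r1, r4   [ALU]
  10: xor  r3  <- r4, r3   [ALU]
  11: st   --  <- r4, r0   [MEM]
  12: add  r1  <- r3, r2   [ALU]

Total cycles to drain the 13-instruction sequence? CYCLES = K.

CYCLES = 9

t=0 i0:mulh.MUL ; RAW r0
t=1 i1+i2:blt.BR;add.ALU ; dual
t=2 i3+i4:blt.BR;add.ALU ; dual
t=3 i5:st.MEM ; no-port MEM/MEM
t=4 i6:st.MEM ; no-port MEM/BR
t=5 i7:bne.BR ; no-port BR/MEM
t=6 i8:ld.MEM ; RAW r1
t=7 i9+i10:or.ALU;xor.ALU ; dual
t=8 i11+i12:st.MEM;add.ALU ; dual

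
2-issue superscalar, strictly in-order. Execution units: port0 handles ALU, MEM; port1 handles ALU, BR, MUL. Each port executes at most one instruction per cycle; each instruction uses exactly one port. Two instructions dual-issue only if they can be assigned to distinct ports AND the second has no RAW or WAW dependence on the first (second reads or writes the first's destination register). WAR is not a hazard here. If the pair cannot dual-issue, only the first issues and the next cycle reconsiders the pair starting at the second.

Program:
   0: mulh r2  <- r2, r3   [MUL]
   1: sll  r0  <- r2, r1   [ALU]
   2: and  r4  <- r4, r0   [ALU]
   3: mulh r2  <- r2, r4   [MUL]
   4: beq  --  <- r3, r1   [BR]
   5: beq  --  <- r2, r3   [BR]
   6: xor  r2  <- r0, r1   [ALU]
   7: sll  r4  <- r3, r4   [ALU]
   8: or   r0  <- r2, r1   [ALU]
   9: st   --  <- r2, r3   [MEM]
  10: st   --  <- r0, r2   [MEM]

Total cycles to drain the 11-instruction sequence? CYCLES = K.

#0 head=0: mulh.MUL i0 RAW r2
#1 head=1: sll.ALU i1 RAW r0
#2 head=2: and.ALU i2 RAW r4
#3 head=3: mulh.MUL i3 no-port MUL/BR
#4 head=4: beq.BR i4 no-port BR/BR
#5 head=5: beq.BR/xor.ALU i5+i6 dual
#6 head=7: sll.ALU/or.ALU i7+i8 dual
#7 head=9: st.MEM i9 no-port MEM/MEM
#8 head=10: st.MEM i10 tail

CYCLES = 9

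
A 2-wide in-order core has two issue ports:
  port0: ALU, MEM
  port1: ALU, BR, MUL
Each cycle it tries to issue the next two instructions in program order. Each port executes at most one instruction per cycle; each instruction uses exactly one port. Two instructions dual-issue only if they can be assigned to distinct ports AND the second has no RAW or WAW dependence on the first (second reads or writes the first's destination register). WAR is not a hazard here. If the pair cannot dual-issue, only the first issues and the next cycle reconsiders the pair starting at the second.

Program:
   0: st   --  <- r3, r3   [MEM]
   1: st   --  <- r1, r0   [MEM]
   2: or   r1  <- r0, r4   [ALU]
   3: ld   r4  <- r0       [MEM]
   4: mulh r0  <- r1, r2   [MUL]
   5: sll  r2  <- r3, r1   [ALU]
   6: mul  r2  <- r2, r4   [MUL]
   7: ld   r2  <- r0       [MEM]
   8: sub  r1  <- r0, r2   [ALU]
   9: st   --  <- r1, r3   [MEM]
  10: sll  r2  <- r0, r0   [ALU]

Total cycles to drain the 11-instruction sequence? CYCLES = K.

t=0 i0:st.MEM ; no-port MEM/MEM
t=1 i1+i2:st.MEM;or.ALU ; dual
t=2 i3+i4:ld.MEM;mulh.MUL ; dual
t=3 i5:sll.ALU ; RAW+WAW r2
t=4 i6:mul.MUL ; WAW r2
t=5 i7:ld.MEM ; RAW r2
t=6 i8:sub.ALU ; RAW r1
t=7 i9+i10:st.MEM;sll.ALU ; dual

CYCLES = 8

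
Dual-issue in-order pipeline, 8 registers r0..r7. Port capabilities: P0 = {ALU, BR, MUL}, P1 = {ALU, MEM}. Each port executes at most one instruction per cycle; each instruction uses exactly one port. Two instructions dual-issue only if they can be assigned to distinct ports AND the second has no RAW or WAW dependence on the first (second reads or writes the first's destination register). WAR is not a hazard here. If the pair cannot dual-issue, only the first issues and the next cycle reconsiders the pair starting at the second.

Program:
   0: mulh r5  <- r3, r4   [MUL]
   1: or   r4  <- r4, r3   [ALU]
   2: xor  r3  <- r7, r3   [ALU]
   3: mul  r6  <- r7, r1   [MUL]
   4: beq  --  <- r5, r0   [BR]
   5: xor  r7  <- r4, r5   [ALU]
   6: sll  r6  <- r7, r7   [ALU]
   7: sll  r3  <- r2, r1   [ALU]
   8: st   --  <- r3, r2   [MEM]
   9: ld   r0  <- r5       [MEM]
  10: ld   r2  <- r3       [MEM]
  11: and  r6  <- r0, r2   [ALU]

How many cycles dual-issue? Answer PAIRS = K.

c0: i0,i1 mulh.MUL;or.ALU  2-wide
c1: i2,i3 xor.ALU;mul.MUL  2-wide
c2: i4,i5 beq.BR;xor.ALU  2-wide
c3: i6,i7 sll.ALU;sll.ALU  2-wide
c4: i8 st.MEM  no-port MEM/MEM
c5: i9 ld.MEM  no-port MEM/MEM
c6: i10 ld.MEM  RAW r2
c7: i11 and.ALU  tail

PAIRS = 4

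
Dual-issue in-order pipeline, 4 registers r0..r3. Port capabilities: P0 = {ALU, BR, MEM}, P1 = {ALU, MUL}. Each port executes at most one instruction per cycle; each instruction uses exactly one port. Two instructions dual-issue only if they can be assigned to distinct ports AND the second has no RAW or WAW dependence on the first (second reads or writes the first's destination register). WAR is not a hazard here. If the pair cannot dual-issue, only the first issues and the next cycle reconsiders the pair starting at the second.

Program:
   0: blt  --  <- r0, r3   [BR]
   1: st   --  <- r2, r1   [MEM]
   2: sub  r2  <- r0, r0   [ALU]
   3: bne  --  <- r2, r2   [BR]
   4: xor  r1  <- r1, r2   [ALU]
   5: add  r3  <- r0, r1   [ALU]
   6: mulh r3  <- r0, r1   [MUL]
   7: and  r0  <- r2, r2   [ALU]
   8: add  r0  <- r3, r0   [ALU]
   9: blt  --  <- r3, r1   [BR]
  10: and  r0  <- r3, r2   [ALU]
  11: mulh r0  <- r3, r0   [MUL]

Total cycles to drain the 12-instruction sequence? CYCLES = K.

  cy0 -> i0 (blt.BR) no-port BR/MEM
  cy1 -> i1&i2 (st.MEM sub.ALU) 2-wide
  cy2 -> i3&i4 (bne.BR xor.ALU) 2-wide
  cy3 -> i5 (add.ALU) WAW r3
  cy4 -> i6&i7 (mulh.MUL and.ALU) 2-wide
  cy5 -> i8&i9 (add.ALU blt.BR) 2-wide
  cy6 -> i10 (and.ALU) RAW+WAW r0
  cy7 -> i11 (mulh.MUL) tail

CYCLES = 8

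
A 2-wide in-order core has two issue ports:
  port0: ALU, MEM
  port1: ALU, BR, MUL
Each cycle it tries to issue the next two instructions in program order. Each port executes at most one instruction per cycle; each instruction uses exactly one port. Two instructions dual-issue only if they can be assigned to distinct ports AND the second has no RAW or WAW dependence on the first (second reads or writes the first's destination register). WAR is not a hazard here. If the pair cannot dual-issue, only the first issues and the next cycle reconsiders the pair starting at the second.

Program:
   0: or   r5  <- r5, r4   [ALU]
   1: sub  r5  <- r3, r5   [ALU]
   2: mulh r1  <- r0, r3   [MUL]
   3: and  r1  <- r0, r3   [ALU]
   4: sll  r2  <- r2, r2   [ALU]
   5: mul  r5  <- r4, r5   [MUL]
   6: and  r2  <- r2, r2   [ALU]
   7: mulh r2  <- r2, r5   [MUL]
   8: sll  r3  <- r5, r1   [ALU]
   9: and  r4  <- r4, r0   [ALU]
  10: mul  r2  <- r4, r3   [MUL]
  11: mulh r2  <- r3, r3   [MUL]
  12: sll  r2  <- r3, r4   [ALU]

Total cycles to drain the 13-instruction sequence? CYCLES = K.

CYCLES = 9

0. or.ALU @i0  | RAW+WAW r5
1. sub.ALU/mulh.MUL @i1&i2  | pair
2. and.ALU/sll.ALU @i3&i4  | pair
3. mul.MUL/and.ALU @i5&i6  | pair
4. mulh.MUL/sll.ALU @i7&i8  | pair
5. and.ALU @i9  | RAW r4
6. mul.MUL @i10  | no-port MUL/MUL
7. mulh.MUL @i11  | WAW r2
8. sll.ALU @i12  | tail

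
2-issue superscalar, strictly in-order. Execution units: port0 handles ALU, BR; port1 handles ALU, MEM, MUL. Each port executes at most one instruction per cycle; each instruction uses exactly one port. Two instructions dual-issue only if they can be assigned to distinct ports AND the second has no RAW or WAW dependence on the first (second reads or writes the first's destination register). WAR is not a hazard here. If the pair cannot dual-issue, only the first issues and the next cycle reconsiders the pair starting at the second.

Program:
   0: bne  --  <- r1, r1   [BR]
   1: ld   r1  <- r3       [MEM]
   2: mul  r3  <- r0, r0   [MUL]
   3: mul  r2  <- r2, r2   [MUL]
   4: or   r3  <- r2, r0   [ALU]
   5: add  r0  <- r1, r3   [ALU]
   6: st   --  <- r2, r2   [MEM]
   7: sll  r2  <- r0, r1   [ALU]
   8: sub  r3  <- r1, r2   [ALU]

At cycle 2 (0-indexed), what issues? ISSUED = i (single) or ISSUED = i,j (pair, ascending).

ISSUED = 3

[0] i0&i1  bne ld  -- dual
[1] i2  mul  -- no-port MUL/MUL
[2] i3  mul  -- RAW r2
[3] i4  or  -- RAW r3
[4] i5&i6  add st  -- dual
[5] i7  sll  -- RAW r2
[6] i8  sub  -- tail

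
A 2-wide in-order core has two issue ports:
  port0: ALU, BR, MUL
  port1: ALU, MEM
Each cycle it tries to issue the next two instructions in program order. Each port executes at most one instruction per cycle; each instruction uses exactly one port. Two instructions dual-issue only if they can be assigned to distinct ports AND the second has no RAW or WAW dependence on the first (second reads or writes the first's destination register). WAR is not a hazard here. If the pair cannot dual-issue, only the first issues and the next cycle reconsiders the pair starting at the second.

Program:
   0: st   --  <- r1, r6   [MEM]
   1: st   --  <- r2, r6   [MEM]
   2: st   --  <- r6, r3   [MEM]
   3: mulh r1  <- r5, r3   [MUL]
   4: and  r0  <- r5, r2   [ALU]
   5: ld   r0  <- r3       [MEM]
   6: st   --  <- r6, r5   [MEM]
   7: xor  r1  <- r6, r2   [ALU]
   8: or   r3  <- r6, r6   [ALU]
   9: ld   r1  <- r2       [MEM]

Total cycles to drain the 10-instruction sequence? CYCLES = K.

CYCLES = 7

#0 head=0: st.MEM i0 no-port MEM/MEM
#1 head=1: st.MEM i1 no-port MEM/MEM
#2 head=2: st.MEM+mulh.MUL i2&i3 dual
#3 head=4: and.ALU i4 WAW r0
#4 head=5: ld.MEM i5 no-port MEM/MEM
#5 head=6: st.MEM+xor.ALU i6&i7 dual
#6 head=8: or.ALU+ld.MEM i8&i9 dual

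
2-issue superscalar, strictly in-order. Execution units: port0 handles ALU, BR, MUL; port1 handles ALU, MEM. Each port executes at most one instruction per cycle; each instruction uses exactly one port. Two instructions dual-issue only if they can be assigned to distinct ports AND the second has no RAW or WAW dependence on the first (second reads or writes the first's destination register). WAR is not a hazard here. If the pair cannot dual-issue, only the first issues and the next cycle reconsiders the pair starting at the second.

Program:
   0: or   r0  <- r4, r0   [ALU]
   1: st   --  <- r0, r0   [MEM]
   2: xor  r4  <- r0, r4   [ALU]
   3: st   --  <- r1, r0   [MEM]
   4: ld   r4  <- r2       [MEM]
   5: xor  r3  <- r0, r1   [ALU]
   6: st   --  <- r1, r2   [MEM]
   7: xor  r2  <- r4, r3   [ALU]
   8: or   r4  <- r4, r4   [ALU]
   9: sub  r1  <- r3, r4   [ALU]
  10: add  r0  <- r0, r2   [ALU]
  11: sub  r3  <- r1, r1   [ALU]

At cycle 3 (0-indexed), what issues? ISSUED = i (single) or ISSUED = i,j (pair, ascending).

ISSUED = 4,5

[0] i0  or.ALU  -- RAW r0
[1] i1,i2  st.MEM;xor.ALU  -- dual
[2] i3  st.MEM  -- no-port MEM/MEM
[3] i4,i5  ld.MEM;xor.ALU  -- dual
[4] i6,i7  st.MEM;xor.ALU  -- dual
[5] i8  or.ALU  -- RAW r4
[6] i9,i10  sub.ALU;add.ALU  -- dual
[7] i11  sub.ALU  -- tail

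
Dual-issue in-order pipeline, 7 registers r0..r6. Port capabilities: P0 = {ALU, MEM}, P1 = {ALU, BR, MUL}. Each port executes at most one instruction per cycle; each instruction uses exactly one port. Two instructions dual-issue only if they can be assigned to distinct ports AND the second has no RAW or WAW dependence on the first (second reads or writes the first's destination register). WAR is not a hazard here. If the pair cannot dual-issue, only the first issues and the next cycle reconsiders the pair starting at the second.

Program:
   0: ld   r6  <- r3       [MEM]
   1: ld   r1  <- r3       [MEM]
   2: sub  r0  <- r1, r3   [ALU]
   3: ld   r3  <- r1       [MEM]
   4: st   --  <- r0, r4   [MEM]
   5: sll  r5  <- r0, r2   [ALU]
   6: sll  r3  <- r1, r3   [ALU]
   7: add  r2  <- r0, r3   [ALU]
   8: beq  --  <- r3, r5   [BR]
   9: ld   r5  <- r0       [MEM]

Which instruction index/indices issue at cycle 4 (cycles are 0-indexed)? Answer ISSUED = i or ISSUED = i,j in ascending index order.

0. ld @i0  | no-port MEM/MEM
1. ld @i1  | RAW r1
2. sub;ld @i2+i3  | pair
3. st;sll @i4+i5  | pair
4. sll @i6  | RAW r3
5. add;beq @i7+i8  | pair
6. ld @i9  | tail

ISSUED = 6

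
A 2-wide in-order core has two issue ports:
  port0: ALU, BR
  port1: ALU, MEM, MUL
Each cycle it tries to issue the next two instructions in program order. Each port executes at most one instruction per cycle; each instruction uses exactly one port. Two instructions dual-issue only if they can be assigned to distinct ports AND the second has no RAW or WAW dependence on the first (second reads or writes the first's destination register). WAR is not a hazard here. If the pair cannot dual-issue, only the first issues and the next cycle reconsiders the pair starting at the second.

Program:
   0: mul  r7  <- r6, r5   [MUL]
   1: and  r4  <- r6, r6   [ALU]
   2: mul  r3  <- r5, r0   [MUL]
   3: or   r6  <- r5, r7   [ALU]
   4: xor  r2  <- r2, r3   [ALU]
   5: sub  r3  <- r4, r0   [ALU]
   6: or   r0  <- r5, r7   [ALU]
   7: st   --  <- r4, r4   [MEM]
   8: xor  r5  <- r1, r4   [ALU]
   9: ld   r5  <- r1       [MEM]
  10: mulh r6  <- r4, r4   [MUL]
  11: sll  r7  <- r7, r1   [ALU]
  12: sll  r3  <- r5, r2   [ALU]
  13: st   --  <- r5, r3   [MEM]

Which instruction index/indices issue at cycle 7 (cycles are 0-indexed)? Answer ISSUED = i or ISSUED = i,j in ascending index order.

[0] i0,i1  mul.MUL+and.ALU  -- 2-wide
[1] i2,i3  mul.MUL+or.ALU  -- 2-wide
[2] i4,i5  xor.ALU+sub.ALU  -- 2-wide
[3] i6,i7  or.ALU+st.MEM  -- 2-wide
[4] i8  xor.ALU  -- WAW r5
[5] i9  ld.MEM  -- no-port MEM/MUL
[6] i10,i11  mulh.MUL+sll.ALU  -- 2-wide
[7] i12  sll.ALU  -- RAW r3
[8] i13  st.MEM  -- tail

ISSUED = 12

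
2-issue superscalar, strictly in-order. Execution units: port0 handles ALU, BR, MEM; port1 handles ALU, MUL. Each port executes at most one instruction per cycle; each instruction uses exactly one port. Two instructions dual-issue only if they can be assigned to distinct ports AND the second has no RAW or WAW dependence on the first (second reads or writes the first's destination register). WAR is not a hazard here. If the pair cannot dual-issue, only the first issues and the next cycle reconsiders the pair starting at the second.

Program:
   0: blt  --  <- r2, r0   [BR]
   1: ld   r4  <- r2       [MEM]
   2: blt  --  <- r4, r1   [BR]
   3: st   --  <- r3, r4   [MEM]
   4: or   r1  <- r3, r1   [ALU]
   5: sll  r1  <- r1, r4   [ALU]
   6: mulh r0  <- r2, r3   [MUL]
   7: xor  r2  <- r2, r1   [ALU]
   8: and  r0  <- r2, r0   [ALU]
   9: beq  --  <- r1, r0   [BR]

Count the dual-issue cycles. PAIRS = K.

PAIRS = 2

c0: i0 blt  no-port BR/MEM
c1: i1 ld  no-port MEM/BR
c2: i2 blt  no-port BR/MEM
c3: i3,i4 st;or  dual
c4: i5,i6 sll;mulh  dual
c5: i7 xor  RAW r2
c6: i8 and  RAW r0
c7: i9 beq  tail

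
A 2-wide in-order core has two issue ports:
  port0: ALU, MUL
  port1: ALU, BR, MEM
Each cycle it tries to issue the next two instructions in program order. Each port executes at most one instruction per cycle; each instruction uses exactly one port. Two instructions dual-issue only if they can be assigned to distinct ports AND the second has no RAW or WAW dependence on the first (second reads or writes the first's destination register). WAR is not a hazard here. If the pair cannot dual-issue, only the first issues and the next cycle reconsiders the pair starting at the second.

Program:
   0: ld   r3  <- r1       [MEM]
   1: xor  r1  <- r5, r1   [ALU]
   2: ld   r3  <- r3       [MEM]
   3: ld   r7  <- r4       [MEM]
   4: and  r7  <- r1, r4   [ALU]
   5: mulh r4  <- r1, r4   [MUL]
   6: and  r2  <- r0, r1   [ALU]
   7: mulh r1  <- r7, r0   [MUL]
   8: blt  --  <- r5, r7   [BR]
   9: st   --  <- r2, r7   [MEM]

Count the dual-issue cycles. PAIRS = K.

PAIRS = 3

0. ld.MEM/xor.ALU @i0+i1  | 2-wide
1. ld.MEM @i2  | no-port MEM/MEM
2. ld.MEM @i3  | WAW r7
3. and.ALU/mulh.MUL @i4+i5  | 2-wide
4. and.ALU/mulh.MUL @i6+i7  | 2-wide
5. blt.BR @i8  | no-port BR/MEM
6. st.MEM @i9  | tail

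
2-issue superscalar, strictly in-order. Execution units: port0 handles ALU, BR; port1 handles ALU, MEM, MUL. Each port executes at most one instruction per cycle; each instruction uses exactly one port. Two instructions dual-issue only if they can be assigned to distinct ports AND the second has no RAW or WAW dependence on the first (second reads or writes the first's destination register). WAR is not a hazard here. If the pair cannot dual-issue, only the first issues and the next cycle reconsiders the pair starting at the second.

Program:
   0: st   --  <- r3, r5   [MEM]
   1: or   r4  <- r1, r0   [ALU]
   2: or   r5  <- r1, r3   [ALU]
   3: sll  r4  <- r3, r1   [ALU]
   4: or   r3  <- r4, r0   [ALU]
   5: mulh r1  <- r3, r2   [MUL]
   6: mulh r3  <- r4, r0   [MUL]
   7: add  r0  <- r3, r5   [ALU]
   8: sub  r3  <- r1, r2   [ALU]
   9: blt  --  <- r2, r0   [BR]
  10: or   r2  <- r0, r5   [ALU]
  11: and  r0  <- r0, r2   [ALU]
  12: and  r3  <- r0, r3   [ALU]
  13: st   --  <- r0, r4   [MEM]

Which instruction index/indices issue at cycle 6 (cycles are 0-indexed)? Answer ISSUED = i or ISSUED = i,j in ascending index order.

ISSUED = 9,10

[0] i0,i1  st+or  -- pair
[1] i2,i3  or+sll  -- pair
[2] i4  or  -- RAW r3
[3] i5  mulh  -- no-port MUL/MUL
[4] i6  mulh  -- RAW r3
[5] i7,i8  add+sub  -- pair
[6] i9,i10  blt+or  -- pair
[7] i11  and  -- RAW r0
[8] i12,i13  and+st  -- pair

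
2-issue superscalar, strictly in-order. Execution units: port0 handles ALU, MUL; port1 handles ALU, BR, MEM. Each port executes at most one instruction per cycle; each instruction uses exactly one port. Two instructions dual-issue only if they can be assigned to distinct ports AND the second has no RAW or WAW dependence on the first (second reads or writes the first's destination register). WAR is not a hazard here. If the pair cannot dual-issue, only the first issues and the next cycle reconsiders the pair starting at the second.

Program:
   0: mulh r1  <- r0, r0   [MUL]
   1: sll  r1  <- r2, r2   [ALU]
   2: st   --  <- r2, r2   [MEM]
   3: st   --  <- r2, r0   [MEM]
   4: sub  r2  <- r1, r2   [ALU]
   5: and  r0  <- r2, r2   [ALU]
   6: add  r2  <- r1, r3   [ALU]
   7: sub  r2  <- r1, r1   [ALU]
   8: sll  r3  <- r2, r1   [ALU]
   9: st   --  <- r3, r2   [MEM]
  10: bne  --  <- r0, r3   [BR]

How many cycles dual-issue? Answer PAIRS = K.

PAIRS = 3

t=0 i0:mulh.MUL ; WAW r1
t=1 i1+i2:sll.ALU/st.MEM ; dual
t=2 i3+i4:st.MEM/sub.ALU ; dual
t=3 i5+i6:and.ALU/add.ALU ; dual
t=4 i7:sub.ALU ; RAW r2
t=5 i8:sll.ALU ; RAW r3
t=6 i9:st.MEM ; no-port MEM/BR
t=7 i10:bne.BR ; tail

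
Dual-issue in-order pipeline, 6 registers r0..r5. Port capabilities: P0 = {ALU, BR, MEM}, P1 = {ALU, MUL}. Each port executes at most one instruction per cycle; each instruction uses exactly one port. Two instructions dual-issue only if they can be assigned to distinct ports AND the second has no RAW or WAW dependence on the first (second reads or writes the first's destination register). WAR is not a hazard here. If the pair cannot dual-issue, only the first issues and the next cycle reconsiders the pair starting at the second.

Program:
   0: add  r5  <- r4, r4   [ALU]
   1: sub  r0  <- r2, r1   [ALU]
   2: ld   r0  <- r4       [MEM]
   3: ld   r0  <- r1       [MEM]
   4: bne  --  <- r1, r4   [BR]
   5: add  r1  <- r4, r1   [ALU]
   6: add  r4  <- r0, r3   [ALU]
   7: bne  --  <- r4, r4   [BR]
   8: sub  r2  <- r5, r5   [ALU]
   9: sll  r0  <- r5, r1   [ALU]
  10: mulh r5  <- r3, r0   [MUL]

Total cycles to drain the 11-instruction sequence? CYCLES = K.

c0: i0+i1 add.ALU/sub.ALU  pair
c1: i2 ld.MEM  no-port MEM/MEM
c2: i3 ld.MEM  no-port MEM/BR
c3: i4+i5 bne.BR/add.ALU  pair
c4: i6 add.ALU  RAW r4
c5: i7+i8 bne.BR/sub.ALU  pair
c6: i9 sll.ALU  RAW r0
c7: i10 mulh.MUL  tail

CYCLES = 8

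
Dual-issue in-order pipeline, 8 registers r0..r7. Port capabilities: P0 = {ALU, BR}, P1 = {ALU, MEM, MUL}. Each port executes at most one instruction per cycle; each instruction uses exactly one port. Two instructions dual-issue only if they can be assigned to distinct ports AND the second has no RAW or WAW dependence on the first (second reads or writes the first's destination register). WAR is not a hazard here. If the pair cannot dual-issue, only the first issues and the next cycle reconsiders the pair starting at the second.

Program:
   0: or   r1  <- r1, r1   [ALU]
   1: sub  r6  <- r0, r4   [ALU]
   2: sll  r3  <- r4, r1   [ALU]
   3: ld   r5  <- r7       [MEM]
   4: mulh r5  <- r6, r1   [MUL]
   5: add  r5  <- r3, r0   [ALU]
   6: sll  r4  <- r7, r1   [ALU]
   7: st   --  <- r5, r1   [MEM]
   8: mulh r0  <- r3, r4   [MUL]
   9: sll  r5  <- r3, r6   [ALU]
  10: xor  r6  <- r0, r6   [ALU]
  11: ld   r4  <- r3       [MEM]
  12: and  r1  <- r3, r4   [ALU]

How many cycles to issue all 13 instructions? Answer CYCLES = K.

CYCLES = 8

c0: i0+i1 or sub  pair
c1: i2+i3 sll ld  pair
c2: i4 mulh  WAW r5
c3: i5+i6 add sll  pair
c4: i7 st  no-port MEM/MUL
c5: i8+i9 mulh sll  pair
c6: i10+i11 xor ld  pair
c7: i12 and  tail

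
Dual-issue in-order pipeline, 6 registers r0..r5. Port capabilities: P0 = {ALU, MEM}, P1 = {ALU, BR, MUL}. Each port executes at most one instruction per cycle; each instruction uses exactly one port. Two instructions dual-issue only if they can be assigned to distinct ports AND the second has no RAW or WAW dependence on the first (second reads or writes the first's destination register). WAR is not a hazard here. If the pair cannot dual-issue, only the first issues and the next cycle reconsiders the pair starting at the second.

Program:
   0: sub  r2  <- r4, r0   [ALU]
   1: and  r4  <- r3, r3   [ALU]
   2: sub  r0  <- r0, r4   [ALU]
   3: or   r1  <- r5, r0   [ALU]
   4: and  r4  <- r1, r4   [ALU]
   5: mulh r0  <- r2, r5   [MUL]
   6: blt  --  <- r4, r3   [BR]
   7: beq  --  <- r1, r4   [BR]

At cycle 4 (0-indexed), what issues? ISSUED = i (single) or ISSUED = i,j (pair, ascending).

ISSUED = 6

#0 head=0: sub.ALU and.ALU i0&i1 dual
#1 head=2: sub.ALU i2 RAW r0
#2 head=3: or.ALU i3 RAW r1
#3 head=4: and.ALU mulh.MUL i4&i5 dual
#4 head=6: blt.BR i6 no-port BR/BR
#5 head=7: beq.BR i7 tail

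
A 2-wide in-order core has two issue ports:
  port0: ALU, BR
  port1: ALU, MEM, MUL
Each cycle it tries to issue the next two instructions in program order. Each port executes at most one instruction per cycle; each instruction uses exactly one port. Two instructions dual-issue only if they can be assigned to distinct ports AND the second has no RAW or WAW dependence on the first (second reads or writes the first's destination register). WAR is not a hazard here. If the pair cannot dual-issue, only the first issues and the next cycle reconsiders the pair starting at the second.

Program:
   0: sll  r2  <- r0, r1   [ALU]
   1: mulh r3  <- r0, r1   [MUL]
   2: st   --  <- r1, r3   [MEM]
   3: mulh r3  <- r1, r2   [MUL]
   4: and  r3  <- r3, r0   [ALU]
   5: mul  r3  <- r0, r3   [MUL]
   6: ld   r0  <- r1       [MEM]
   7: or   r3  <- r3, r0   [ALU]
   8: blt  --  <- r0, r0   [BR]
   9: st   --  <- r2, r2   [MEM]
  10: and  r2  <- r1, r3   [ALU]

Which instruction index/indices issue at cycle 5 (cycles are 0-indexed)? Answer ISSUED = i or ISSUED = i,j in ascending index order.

ISSUED = 6

[0] i0,i1  sll.ALU;mulh.MUL  -- pair
[1] i2  st.MEM  -- no-port MEM/MUL
[2] i3  mulh.MUL  -- RAW+WAW r3
[3] i4  and.ALU  -- RAW+WAW r3
[4] i5  mul.MUL  -- no-port MUL/MEM
[5] i6  ld.MEM  -- RAW r0
[6] i7,i8  or.ALU;blt.BR  -- pair
[7] i9,i10  st.MEM;and.ALU  -- pair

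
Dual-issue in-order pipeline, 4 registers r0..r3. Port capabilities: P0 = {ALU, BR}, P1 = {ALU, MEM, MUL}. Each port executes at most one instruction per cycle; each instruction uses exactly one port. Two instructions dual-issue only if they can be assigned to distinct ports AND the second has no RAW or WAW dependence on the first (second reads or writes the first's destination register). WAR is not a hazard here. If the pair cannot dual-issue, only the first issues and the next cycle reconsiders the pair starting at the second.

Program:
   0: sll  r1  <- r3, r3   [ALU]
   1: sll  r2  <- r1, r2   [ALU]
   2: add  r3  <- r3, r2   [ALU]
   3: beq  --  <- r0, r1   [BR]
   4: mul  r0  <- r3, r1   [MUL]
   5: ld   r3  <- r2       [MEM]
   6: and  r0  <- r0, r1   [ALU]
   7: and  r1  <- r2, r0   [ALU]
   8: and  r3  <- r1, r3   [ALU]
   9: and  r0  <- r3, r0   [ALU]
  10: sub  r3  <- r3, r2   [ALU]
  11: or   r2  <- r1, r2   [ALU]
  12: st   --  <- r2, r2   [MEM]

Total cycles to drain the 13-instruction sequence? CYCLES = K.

CYCLES = 10

c0: i0 sll.ALU  RAW r1
c1: i1 sll.ALU  RAW r2
c2: i2&i3 add.ALU;beq.BR  dual
c3: i4 mul.MUL  no-port MUL/MEM
c4: i5&i6 ld.MEM;and.ALU  dual
c5: i7 and.ALU  RAW r1
c6: i8 and.ALU  RAW r3
c7: i9&i10 and.ALU;sub.ALU  dual
c8: i11 or.ALU  RAW r2
c9: i12 st.MEM  tail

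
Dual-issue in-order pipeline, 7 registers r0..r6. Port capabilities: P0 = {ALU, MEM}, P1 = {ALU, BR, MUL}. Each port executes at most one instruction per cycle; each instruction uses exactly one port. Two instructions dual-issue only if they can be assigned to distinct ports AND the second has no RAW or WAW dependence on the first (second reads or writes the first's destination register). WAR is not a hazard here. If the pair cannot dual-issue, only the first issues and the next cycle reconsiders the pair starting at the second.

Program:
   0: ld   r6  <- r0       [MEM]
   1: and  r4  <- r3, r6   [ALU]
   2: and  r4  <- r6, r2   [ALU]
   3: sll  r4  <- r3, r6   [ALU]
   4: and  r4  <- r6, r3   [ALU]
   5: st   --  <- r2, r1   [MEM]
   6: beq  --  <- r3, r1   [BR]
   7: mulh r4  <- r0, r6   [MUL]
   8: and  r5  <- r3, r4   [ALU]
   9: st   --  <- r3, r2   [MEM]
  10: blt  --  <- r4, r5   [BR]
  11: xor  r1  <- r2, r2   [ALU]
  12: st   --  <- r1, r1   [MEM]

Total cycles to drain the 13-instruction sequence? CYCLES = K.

CYCLES = 10

0. ld @i0  | RAW r6
1. and @i1  | WAW r4
2. and @i2  | WAW r4
3. sll @i3  | WAW r4
4. and/st @i4&i5  | 2-wide
5. beq @i6  | no-port BR/MUL
6. mulh @i7  | RAW r4
7. and/st @i8&i9  | 2-wide
8. blt/xor @i10&i11  | 2-wide
9. st @i12  | tail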